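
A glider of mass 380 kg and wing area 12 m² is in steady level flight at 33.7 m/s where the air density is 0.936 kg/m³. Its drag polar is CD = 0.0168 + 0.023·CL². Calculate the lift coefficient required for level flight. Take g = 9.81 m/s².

CL = 0.584

Weight W = mg = 380 × 9.81 = 3727.8 N; in level flight L = W.
Dynamic pressure q = 0.5 × 0.936 × 33.7² = 531.5 Pa.
CL = W/(q·S) = 3727.8 / (531.5 × 12) = 0.5845.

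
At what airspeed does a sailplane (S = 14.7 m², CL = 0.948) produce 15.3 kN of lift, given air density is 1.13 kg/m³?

L = ½ρv²S·CL ⇒ v = √(2L/(ρ·S·CL))
v = √(2 × 15300 / (1.13 × 14.7 × 0.948)) = √1943 = 44.1 m/s

v = 44.1 m/s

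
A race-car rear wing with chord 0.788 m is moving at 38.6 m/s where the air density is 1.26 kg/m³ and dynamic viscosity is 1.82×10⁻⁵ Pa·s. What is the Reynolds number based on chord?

Re = ρ·v·c/μ = 1.26 × 38.6 × 0.788 / (1.82×10⁻⁵) = 2.11×10^6

Re = 2.11×10^6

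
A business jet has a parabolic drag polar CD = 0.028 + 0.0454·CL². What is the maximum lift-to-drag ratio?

For CD = CD0 + K·CL², (L/D)max occurs at CL* = √(CD0/K) and equals 1/(2√(K·CD0)).
(L/D)max = 1/(2√(0.0454 × 0.028)) = 1/(2 × 0.03565) = 14

(L/D)max = 14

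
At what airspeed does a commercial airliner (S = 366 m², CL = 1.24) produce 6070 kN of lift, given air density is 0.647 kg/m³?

v = 203 m/s

L = ½ρv²S·CL ⇒ v = √(2L/(ρ·S·CL))
v = √(2 × 6.07×10^6 / (0.647 × 366 × 1.24)) = √41340 = 203 m/s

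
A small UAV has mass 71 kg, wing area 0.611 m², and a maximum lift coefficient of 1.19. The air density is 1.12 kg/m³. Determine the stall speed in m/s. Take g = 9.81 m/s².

Weight W = mg = 71 × 9.81 = 696.5 N.
V_stall = √(2W/(ρ·S·CL,max)) = √(2 × 696.5 / (1.12 × 0.611 × 1.19))
V_stall = √1711 = 41.4 m/s

V_stall = 41.4 m/s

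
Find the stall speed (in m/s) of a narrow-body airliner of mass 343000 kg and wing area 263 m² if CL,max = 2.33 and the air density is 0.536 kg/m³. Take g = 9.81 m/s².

Stall occurs when L = W at CL,max. W = mg = 343000 × 9.81 = 3.365×10^6 N.
From L = ½ρV²S·CL,max = W: V_stall = √(2W/(ρSCL,max)) = √(2·3.365×10^6/(0.536·263·2.33))
V_stall = √20490 = 143 m/s

V_stall = 143 m/s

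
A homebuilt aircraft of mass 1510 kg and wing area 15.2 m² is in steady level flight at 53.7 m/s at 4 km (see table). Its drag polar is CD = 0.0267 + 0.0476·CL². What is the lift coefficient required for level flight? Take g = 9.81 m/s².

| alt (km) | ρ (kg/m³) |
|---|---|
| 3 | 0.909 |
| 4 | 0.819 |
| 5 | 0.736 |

At 4 km, from the table: ρ = 0.819 kg/m³.
In steady level flight, lift balances weight: W = mg = 1510 × 9.81 = 14813 N.
Dynamic pressure q = 0.5 × 0.819 × 53.7² = 1181 Pa.
Required CL = L/(qS) = 14813/(1181·15.2) = 0.8253.

CL = 0.825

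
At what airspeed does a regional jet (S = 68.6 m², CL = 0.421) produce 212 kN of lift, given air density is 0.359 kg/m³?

v = 202 m/s

L = ½ρv²S·CL ⇒ v = √(2L/(ρ·S·CL))
v = √(2 × 2.12×10^5 / (0.359 × 68.6 × 0.421)) = √40890 = 202 m/s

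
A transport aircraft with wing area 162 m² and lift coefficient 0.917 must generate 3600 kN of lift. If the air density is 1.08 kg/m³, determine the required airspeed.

L = ½ρv²S·CL ⇒ v = √(2L/(ρ·S·CL))
v = √(2 × 3.6×10^6 / (1.08 × 162 × 0.917)) = √44880 = 212 m/s

v = 212 m/s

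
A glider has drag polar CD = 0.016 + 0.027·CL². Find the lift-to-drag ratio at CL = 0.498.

CD = 0.016 + 0.027 × 0.498² = 0.0227
L/D = CL/CD = 0.498 / 0.0227 = 21.9

L/D = 21.9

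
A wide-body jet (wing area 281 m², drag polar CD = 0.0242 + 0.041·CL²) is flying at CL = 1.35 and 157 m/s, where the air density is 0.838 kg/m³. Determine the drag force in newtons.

D = 2.87×10^5 N

CD = 0.0242 + 0.041 × 1.35² = 0.09892
D = ½ρv²S·CD = ½ × 0.838 × 157² × 281 × 0.09892 = 2.87×10^5 N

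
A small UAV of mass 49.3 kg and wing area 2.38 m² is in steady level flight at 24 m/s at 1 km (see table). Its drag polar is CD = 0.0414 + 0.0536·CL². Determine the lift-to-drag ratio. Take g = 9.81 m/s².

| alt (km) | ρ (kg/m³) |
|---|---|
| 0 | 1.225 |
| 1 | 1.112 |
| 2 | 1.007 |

L/D = 10.1

At 1 km, from the table: ρ = 1.112 kg/m³.
Weight W = mg = 49.3 × 9.81 = 483.63 N; in level flight L = W.
Dynamic pressure q = 0.5 × 1.112 × 24² = 320.3 Pa.
Required CL = L/(qS) = 483.63/(320.3·2.38) = 0.6345.
CD = 0.0414 + 0.0536 × 0.6345² = 0.06298.
L/D = CL/CD = 0.6345 / 0.06298 = 10.1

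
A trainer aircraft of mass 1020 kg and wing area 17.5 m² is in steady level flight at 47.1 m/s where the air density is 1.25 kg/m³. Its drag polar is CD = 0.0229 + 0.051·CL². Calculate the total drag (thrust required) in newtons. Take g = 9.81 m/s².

D = 766 N

Weight W = mg = 1020 × 9.81 = 10006 N; in level flight L = W.
Dynamic pressure q = 0.5 × 1.25 × 47.1² = 1387 Pa.
CL = W/(q·S) = 10006 / (1387 × 17.5) = 0.4124.
CD = 0.0229 + 0.051 × 0.4124² = 0.03157.
D = q·S·CD = 1387 × 17.5 × 0.03157 = 766.1 N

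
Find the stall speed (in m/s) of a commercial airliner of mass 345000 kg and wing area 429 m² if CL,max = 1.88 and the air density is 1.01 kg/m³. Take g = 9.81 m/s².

At stall, lift equals weight: L = W = m·g = 345000 × 9.81 = 3.384×10^6 N.
V_stall = √(2W/(ρ·S·CL,max)) = √(2 × 3.384×10^6 / (1.01 × 429 × 1.88))
V_stall = √8310 = 91.2 m/s

V_stall = 91.2 m/s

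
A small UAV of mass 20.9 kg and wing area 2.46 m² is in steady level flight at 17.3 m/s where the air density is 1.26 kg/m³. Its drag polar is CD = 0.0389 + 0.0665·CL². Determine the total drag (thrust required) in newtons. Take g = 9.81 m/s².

In steady level flight, lift balances weight: W = mg = 20.9 × 9.81 = 205.03 N.
Dynamic pressure q = 0.5 × 1.26 × 17.3² = 188.6 Pa.
CL = W/(q·S) = 205.03 / (188.6 × 2.46) = 0.442.
CD = 0.0389 + 0.0665 × 0.442² = 0.05189.
D = q·S·CD = 188.6 × 2.46 × 0.05189 = 24.07 N

D = 24.1 N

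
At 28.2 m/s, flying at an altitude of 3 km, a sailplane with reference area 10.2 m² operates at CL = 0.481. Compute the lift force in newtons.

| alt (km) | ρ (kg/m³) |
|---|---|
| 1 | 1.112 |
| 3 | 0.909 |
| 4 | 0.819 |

L = 1770 N

At 3 km, from the table: ρ = 0.909 kg/m³.
L = ½ρv²S·CL = ½ × 0.909 × 28.2² × 10.2 × 0.481 = 1770 N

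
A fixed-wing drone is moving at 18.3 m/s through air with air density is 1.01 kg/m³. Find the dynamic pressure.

q = ½ρv² = ½ × 1.01 × 18.3² = 169 Pa

q = 169 Pa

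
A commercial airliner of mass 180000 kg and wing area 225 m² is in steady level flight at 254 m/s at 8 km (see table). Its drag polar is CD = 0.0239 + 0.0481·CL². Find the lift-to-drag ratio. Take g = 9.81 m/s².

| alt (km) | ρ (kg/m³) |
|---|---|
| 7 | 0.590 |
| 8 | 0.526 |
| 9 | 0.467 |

L/D = 13.5

At 8 km, from the table: ρ = 0.526 kg/m³.
In steady level flight, lift balances weight: W = mg = 180000 × 9.81 = 1.7658×10^6 N.
q = ½ρv² = ½ × 0.526 × 254² = 16970 Pa.
CL = 2W/(ρv²S) = 2×1.7658×10^6/(0.526×254²×225) = 0.4625.
CD = 0.0239 + 0.0481 × 0.4625² = 0.03419.
L/D = CL/CD = 0.4625 / 0.03419 = 13.5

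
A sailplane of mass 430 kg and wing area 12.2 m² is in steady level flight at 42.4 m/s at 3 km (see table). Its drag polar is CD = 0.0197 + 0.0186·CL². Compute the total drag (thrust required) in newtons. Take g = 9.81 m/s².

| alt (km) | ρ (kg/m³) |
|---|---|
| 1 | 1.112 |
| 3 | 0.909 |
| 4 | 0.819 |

D = 230 N

At 3 km, from the table: ρ = 0.909 kg/m³.
Weight W = mg = 430 × 9.81 = 4218.3 N; in level flight L = W.
q = ½ρv² = ½ × 0.909 × 42.4² = 817.1 Pa.
Required CL = L/(qS) = 4218.3/(817.1·12.2) = 0.4232.
CD = 0.0197 + 0.0186 × 0.4232² = 0.02303.
D = q·S·CD = 817.1 × 12.2 × 0.02303 = 229.6 N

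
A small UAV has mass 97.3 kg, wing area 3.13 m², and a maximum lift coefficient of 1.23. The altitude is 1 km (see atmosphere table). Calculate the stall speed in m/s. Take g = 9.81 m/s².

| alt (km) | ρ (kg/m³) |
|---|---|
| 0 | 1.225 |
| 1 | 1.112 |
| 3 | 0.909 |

V_stall = 21.1 m/s

At 1 km, from the table: ρ = 1.112 kg/m³.
At stall, lift equals weight: L = W = m·g = 97.3 × 9.81 = 954.5 N.
V_stall = √(2W/(ρ·S·CL,max)) = √(2 × 954.5 / (1.112 × 3.13 × 1.23))
V_stall = √445.9 = 21.1 m/s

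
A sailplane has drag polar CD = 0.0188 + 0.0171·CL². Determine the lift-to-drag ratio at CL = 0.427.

L/D = 19.5

CD = 0.0188 + 0.0171 × 0.427² = 0.02192
L/D = CL/CD = 0.427 / 0.02192 = 19.5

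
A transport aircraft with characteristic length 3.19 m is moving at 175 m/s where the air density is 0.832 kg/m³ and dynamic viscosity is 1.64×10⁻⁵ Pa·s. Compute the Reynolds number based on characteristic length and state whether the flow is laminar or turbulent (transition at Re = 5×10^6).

Re = ρ·v·c/μ = 0.832 × 175 × 3.19 / (1.64×10⁻⁵) = 2.83×10^7
Since 2.83×10^7 > 5×10^6, the flow is turbulent.

Re = 2.83×10^7 (turbulent)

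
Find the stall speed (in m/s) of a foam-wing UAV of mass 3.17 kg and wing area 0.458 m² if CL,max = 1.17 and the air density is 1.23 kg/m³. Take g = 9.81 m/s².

At stall, lift equals weight: L = W = m·g = 3.17 × 9.81 = 31.1 N.
V_stall = √(2W/(ρ·S·CL,max)) = √(2 × 31.1 / (1.23 × 0.458 × 1.17))
V_stall = √94.36 = 9.71 m/s

V_stall = 9.71 m/s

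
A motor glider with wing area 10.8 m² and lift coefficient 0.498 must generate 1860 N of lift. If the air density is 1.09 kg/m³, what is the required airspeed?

L = ½ρv²S·CL ⇒ v = √(2L/(ρ·S·CL))
v = √(2 × 1860 / (1.09 × 10.8 × 0.498)) = √634.5 = 25.2 m/s

v = 25.2 m/s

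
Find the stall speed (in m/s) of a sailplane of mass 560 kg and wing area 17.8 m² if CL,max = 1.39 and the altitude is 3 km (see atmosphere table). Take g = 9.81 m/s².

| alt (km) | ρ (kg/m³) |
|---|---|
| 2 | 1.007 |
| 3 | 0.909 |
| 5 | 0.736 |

V_stall = 22.1 m/s

At 3 km, from the table: ρ = 0.909 kg/m³.
At stall, lift equals weight: L = W = m·g = 560 × 9.81 = 5494 N.
From L = ½ρV²S·CL,max = W: V_stall = √(2W/(ρSCL,max)) = √(2·5494/(0.909·17.8·1.39))
V_stall = √488.5 = 22.1 m/s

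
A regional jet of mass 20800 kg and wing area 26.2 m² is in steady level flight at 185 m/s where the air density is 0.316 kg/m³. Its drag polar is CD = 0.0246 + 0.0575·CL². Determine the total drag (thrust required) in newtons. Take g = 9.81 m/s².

D = 20400 N

In steady level flight, lift balances weight: W = mg = 20800 × 9.81 = 2.0405×10^5 N.
q = ½ρv² = ½ × 0.316 × 185² = 5408 Pa.
CL = W/(q·S) = 2.0405×10^5 / (5408 × 26.2) = 1.44.
CD = 0.0246 + 0.0575 × 1.44² = 0.1439.
D = q·S·CD = 5408 × 26.2 × 0.1439 = 20380 N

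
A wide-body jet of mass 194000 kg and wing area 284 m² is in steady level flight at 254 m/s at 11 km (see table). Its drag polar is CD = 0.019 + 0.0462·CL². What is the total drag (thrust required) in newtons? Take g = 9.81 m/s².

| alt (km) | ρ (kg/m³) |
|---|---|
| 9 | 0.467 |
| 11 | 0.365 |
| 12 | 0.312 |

At 11 km, from the table: ρ = 0.365 kg/m³.
Level flight ⇒ L = W = m·g = 194000 × 9.81 = 1.9031×10^6 N.
Dynamic pressure q = 0.5 × 0.365 × 254² = 11770 Pa.
CL = W/(q·S) = 1.9031×10^6 / (11770 × 284) = 0.5691.
CD = 0.019 + 0.0462 × 0.5691² = 0.03397.
D = q·S·CD = 11770 × 284 × 0.03397 = 1.136×10^5 N

D = 1.14×10^5 N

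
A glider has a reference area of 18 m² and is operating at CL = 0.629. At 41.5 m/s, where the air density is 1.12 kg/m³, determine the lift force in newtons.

L = 10900 N

Dynamic pressure q = ½ρv² = ½ × 1.12 × 41.5² = 964.5 Pa.
L = q·S·CL = 964.5 × 18 × 0.629 = 10900 N ≈ 10.9 kN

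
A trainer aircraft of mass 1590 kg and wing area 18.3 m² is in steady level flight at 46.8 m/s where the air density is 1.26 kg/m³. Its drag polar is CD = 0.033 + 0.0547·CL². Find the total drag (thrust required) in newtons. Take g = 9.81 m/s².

D = 1360 N

Level flight ⇒ L = W = m·g = 1590 × 9.81 = 15598 N.
Dynamic pressure q = 0.5 × 1.26 × 46.8² = 1380 Pa.
CL = W/(q·S) = 15598 / (1380 × 18.3) = 0.6177.
CD = 0.033 + 0.0547 × 0.6177² = 0.05387.
D = q·S·CD = 1380 × 18.3 × 0.05387 = 1360 N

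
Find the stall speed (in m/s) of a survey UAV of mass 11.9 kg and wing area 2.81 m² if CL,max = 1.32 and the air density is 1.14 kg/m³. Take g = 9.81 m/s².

Stall occurs when L = W at CL,max. W = mg = 11.9 × 9.81 = 116.7 N.
From L = ½ρV²S·CL,max = W: V_stall = √(2W/(ρSCL,max)) = √(2·116.7/(1.14·2.81·1.32))
V_stall = √55.22 = 7.43 m/s

V_stall = 7.43 m/s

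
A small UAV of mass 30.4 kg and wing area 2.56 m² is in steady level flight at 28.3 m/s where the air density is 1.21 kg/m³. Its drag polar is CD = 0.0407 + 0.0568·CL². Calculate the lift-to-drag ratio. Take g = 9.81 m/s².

L/D = 5.47

Level flight ⇒ L = W = m·g = 30.4 × 9.81 = 298.22 N.
Dynamic pressure q = 0.5 × 1.21 × 28.3² = 484.5 Pa.
CL = 2W/(ρv²S) = 2×298.22/(1.21×28.3²×2.56) = 0.2404.
CD = 0.0407 + 0.0568 × 0.2404² = 0.04398.
L/D = CL/CD = 0.2404 / 0.04398 = 5.47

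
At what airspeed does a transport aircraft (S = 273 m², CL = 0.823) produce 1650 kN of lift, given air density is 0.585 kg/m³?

v = 158 m/s

L = ½ρv²S·CL ⇒ v = √(2L/(ρ·S·CL))
v = √(2 × 1.65×10^6 / (0.585 × 273 × 0.823)) = √25110 = 158 m/s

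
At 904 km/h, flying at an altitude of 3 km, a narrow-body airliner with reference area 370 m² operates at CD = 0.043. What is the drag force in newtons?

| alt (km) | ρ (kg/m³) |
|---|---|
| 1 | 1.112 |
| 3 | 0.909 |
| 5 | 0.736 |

D = 4.56×10^5 N

At 3 km, from the table: ρ = 0.909 kg/m³.
Convert speed: v = 904 km/h ÷ 3.6 = 251.1 m/s.
Dynamic pressure q = ½ρv² = ½ × 0.909 × 251.1² = 28660 Pa.
D = q·S·CD = 28660 × 370 × 0.043 = 4.56×10^5 N ≈ 456 kN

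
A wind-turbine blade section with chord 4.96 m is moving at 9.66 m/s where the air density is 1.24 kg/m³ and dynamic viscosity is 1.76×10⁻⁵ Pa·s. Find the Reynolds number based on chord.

Re = ρ·v·c/μ = 1.24 × 9.66 × 4.96 / (1.76×10⁻⁵) = 3.38×10^6

Re = 3.38×10^6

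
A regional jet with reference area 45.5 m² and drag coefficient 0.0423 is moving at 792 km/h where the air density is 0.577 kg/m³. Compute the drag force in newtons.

Convert speed: v = 792 km/h ÷ 3.6 = 220 m/s.
D = ½ρv²S·CD = ½ × 0.577 × 220² × 45.5 × 0.0423 = 26900 N ≈ 26.9 kN

D = 26900 N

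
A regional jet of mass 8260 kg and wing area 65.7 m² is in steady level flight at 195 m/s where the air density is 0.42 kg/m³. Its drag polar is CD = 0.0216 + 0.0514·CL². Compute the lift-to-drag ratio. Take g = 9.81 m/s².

In steady level flight, lift balances weight: W = mg = 8260 × 9.81 = 81031 N.
Dynamic pressure q = 0.5 × 0.42 × 195² = 7985 Pa.
CL = 2W/(ρv²S) = 2×81031/(0.42×195²×65.7) = 0.1545.
CD = 0.0216 + 0.0514 × 0.1545² = 0.02283.
L/D = CL/CD = 0.1545 / 0.02283 = 6.77

L/D = 6.77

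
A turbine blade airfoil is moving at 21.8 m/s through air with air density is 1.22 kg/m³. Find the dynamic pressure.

q = ½ρv² = ½ × 1.22 × 21.8² = 290 Pa

q = 290 Pa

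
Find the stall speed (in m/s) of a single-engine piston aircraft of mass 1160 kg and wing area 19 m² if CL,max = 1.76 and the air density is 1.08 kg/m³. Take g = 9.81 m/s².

V_stall = 25.1 m/s

Stall occurs when L = W at CL,max. W = mg = 1160 × 9.81 = 11380 N.
From L = ½ρV²S·CL,max = W: V_stall = √(2W/(ρSCL,max)) = √(2·11380/(1.08·19·1.76))
V_stall = √630.2 = 25.1 m/s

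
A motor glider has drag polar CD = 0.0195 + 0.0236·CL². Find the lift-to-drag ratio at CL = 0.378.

CD = 0.0195 + 0.0236 × 0.378² = 0.02287
L/D = CL/CD = 0.378 / 0.02287 = 16.5

L/D = 16.5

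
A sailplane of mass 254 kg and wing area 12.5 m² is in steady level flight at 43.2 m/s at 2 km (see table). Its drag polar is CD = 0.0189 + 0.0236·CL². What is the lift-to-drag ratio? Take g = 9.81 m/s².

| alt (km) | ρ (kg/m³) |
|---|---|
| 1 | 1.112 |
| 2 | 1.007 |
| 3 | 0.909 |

At 2 km, from the table: ρ = 1.007 kg/m³.
Level flight ⇒ L = W = m·g = 254 × 9.81 = 2491.7 N.
q = ½ρv² = ½ × 1.007 × 43.2² = 939.7 Pa.
CL = 2W/(ρv²S) = 2×2491.7/(1.007×43.2²×12.5) = 0.2121.
CD = 0.0189 + 0.0236 × 0.2121² = 0.01996.
L/D = CL/CD = 0.2121 / 0.01996 = 10.6

L/D = 10.6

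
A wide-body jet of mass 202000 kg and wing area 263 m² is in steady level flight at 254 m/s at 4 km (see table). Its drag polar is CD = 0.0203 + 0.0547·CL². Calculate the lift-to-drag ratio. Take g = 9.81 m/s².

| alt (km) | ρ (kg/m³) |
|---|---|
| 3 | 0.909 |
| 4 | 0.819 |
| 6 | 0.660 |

L/D = 11.5

At 4 km, from the table: ρ = 0.819 kg/m³.
In steady level flight, lift balances weight: W = mg = 202000 × 9.81 = 1.9816×10^6 N.
q = ½ρv² = ½ × 0.819 × 254² = 26420 Pa.
Required CL = L/(qS) = 1.9816×10^6/(26420·263) = 0.2852.
CD = 0.0203 + 0.0547 × 0.2852² = 0.02475.
L/D = CL/CD = 0.2852 / 0.02475 = 11.5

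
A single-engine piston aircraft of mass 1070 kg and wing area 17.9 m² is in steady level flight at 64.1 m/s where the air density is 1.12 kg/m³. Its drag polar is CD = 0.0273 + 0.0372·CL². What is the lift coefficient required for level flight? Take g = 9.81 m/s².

Weight W = mg = 1070 × 9.81 = 10497 N; in level flight L = W.
Dynamic pressure q = 0.5 × 1.12 × 64.1² = 2301 Pa.
Required CL = L/(qS) = 10497/(2301·17.9) = 0.2549.

CL = 0.255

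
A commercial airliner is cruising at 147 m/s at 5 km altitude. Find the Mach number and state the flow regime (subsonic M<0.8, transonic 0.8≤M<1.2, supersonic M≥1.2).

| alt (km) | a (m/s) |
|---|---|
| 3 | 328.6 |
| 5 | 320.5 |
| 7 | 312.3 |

At 5 km, from the table: a = 320.5 m/s.
M = v/a = 147 / 320.5 = 0.459
M = 0.459 → subsonic.

M = 0.459 (subsonic)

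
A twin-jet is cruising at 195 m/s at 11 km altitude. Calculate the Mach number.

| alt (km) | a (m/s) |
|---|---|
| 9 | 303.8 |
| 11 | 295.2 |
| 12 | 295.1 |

At 11 km, from the table: a = 295.2 m/s.
M = v/a = 195 / 295.2 = 0.661

M = 0.661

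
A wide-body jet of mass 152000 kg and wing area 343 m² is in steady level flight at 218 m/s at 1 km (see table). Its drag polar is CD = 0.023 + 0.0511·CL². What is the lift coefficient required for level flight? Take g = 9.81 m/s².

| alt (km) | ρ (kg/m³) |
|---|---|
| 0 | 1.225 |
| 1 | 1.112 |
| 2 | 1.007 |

CL = 0.165

At 1 km, from the table: ρ = 1.112 kg/m³.
Level flight ⇒ L = W = m·g = 152000 × 9.81 = 1.4911×10^6 N.
q = ½ρv² = ½ × 1.112 × 218² = 26420 Pa.
Required CL = L/(qS) = 1.4911×10^6/(26420·343) = 0.1645.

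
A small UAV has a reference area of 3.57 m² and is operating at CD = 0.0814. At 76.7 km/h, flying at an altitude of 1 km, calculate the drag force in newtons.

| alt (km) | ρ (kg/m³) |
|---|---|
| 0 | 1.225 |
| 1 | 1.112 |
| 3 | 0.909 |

D = 73.3 N

At 1 km, from the table: ρ = 1.112 kg/m³.
Convert speed: v = 76.7 km/h ÷ 3.6 = 21.31 m/s.
D = ½ρv²S·CD = ½ × 1.112 × 21.31² × 3.57 × 0.0814 = 73.3 N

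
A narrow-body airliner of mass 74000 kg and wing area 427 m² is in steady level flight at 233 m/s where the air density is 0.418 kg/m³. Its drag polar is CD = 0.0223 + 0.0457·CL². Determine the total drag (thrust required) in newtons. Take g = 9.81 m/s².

Level flight ⇒ L = W = m·g = 74000 × 9.81 = 7.2594×10^5 N.
Dynamic pressure q = 0.5 × 0.418 × 233² = 11350 Pa.
CL = 2W/(ρv²S) = 2×7.2594×10^5/(0.418×233²×427) = 0.1498.
CD = 0.0223 + 0.0457 × 0.1498² = 0.02333.
D = q·S·CD = 11350 × 427 × 0.02333 = 1.13×10^5 N

D = 1.13×10^5 N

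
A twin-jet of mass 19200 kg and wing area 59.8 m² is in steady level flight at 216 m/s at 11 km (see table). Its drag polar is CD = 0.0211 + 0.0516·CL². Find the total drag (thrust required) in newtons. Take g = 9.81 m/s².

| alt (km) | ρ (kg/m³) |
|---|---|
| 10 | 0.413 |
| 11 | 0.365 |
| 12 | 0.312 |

At 11 km, from the table: ρ = 0.365 kg/m³.
In steady level flight, lift balances weight: W = mg = 19200 × 9.81 = 1.8835×10^5 N.
q = ½ρv² = ½ × 0.365 × 216² = 8515 Pa.
CL = W/(q·S) = 1.8835×10^5 / (8515 × 59.8) = 0.3699.
CD = 0.0211 + 0.0516 × 0.3699² = 0.02816.
D = q·S·CD = 8515 × 59.8 × 0.02816 = 14340 N

D = 14300 N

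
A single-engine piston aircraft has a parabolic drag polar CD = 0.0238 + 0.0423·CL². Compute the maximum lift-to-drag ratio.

(L/D)max = 15.8

For CD = CD0 + K·CL², (L/D)max occurs at CL* = √(CD0/K) and equals 1/(2√(K·CD0)).
(L/D)max = 1/(2√(0.0423 × 0.0238)) = 1/(2 × 0.03173) = 15.8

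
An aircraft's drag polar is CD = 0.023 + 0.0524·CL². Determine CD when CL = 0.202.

CD = 0.023 + 0.0524 × 0.202² = 0.023 + 0.002138 = 0.0251

CD = 0.0251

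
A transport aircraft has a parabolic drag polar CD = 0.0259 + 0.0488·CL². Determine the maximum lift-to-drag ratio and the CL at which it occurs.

(L/D)max = 14.1, at CL = 0.729

For CD = CD0 + K·CL², (L/D)max occurs at CL* = √(CD0/K) and equals 1/(2√(K·CD0)).
(L/D)max = 1/(2√(0.0488 × 0.0259)) = 1/(2 × 0.03555) = 14.1
CL* = √(0.0259/0.0488) = 0.729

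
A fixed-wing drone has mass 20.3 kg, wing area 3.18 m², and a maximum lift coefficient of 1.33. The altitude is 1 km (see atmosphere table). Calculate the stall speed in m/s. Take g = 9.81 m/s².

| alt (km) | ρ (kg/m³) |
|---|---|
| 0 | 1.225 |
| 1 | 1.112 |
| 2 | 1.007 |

At 1 km, from the table: ρ = 1.112 kg/m³.
At stall, lift equals weight: L = W = m·g = 20.3 × 9.81 = 199.1 N.
From L = ½ρV²S·CL,max = W: V_stall = √(2W/(ρSCL,max)) = √(2·199.1/(1.112·3.18·1.33))
V_stall = √84.69 = 9.2 m/s

V_stall = 9.2 m/s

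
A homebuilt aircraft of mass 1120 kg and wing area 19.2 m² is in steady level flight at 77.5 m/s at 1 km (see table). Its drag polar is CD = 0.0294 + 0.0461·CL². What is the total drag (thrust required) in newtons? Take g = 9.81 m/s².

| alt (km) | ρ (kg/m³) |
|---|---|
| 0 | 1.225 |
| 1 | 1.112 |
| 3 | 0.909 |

At 1 km, from the table: ρ = 1.112 kg/m³.
In steady level flight, lift balances weight: W = mg = 1120 × 9.81 = 10987 N.
Dynamic pressure q = 0.5 × 1.112 × 77.5² = 3339 Pa.
CL = 2W/(ρv²S) = 2×10987/(1.112×77.5²×19.2) = 0.1714.
CD = 0.0294 + 0.0461 × 0.1714² = 0.03075.
D = q·S·CD = 3339 × 19.2 × 0.03075 = 1972 N

D = 1970 N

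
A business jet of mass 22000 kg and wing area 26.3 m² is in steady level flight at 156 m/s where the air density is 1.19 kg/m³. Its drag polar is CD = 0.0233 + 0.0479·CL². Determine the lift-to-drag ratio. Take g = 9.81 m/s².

In steady level flight, lift balances weight: W = mg = 22000 × 9.81 = 2.1582×10^5 N.
q = ½ρv² = ½ × 1.19 × 156² = 14480 Pa.
CL = 2W/(ρv²S) = 2×2.1582×10^5/(1.19×156²×26.3) = 0.5667.
CD = 0.0233 + 0.0479 × 0.5667² = 0.03868.
L/D = CL/CD = 0.5667 / 0.03868 = 14.6

L/D = 14.6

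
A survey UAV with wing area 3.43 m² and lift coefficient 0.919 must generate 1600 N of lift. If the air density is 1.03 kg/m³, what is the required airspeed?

v = 31.4 m/s

L = ½ρv²S·CL ⇒ v = √(2L/(ρ·S·CL))
v = √(2 × 1600 / (1.03 × 3.43 × 0.919)) = √985.6 = 31.4 m/s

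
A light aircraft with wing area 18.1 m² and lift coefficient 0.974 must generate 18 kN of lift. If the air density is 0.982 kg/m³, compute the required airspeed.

v = 45.6 m/s

L = ½ρv²S·CL ⇒ v = √(2L/(ρ·S·CL))
v = √(2 × 18000 / (0.982 × 18.1 × 0.974)) = √2079 = 45.6 m/s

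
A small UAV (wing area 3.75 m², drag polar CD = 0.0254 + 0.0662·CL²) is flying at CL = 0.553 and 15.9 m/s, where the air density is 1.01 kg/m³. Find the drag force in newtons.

CD = 0.0254 + 0.0662 × 0.553² = 0.04564
D = ½ρv²S·CD = ½ × 1.01 × 15.9² × 3.75 × 0.04564 = 21.9 N

D = 21.9 N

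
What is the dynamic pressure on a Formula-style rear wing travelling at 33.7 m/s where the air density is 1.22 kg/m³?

q = 693 Pa

q = ½ρv² = ½ × 1.22 × 33.7² = 693 Pa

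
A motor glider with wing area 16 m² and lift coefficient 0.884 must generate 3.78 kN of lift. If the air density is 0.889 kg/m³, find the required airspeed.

v = 24.5 m/s

L = ½ρv²S·CL ⇒ v = √(2L/(ρ·S·CL))
v = √(2 × 3780 / (0.889 × 16 × 0.884)) = √601.2 = 24.5 m/s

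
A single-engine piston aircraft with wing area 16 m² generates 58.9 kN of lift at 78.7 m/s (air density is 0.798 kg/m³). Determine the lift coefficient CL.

CL = 1.49

From L = ½ρv²S·CL, rearranging gives CL = 2L/(ρv²S).
CL = 2 × 58900 / (0.798 × 78.7² × 16) = 1.49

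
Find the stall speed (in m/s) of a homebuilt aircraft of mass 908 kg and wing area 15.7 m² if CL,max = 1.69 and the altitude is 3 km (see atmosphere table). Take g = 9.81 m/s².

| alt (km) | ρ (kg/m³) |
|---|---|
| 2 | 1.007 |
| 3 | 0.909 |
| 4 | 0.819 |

At 3 km, from the table: ρ = 0.909 kg/m³.
Stall occurs when L = W at CL,max. W = mg = 908 × 9.81 = 8907 N.
From L = ½ρV²S·CL,max = W: V_stall = √(2W/(ρSCL,max)) = √(2·8907/(0.909·15.7·1.69))
V_stall = √738.6 = 27.2 m/s

V_stall = 27.2 m/s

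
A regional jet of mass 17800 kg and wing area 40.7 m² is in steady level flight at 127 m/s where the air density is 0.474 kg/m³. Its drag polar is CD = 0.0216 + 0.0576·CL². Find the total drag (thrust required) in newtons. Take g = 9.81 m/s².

Level flight ⇒ L = W = m·g = 17800 × 9.81 = 1.7462×10^5 N.
Dynamic pressure q = 0.5 × 0.474 × 127² = 3823 Pa.
CL = W/(q·S) = 1.7462×10^5 / (3823 × 40.7) = 1.122.
CD = 0.0216 + 0.0576 × 1.122² = 0.09416.
D = q·S·CD = 3823 × 40.7 × 0.09416 = 14650 N

D = 14600 N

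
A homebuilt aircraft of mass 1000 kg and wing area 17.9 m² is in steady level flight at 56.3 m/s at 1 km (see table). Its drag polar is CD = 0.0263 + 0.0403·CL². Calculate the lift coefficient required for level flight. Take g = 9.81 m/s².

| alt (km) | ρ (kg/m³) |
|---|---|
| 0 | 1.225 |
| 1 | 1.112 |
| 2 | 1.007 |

At 1 km, from the table: ρ = 1.112 kg/m³.
Weight W = mg = 1000 × 9.81 = 9810 N; in level flight L = W.
q = ½ρv² = ½ × 1.112 × 56.3² = 1762 Pa.
CL = W/(q·S) = 9810 / (1762 × 17.9) = 0.311.

CL = 0.311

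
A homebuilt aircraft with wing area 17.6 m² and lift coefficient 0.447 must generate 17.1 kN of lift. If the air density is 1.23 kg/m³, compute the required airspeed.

L = ½ρv²S·CL ⇒ v = √(2L/(ρ·S·CL))
v = √(2 × 17100 / (1.23 × 17.6 × 0.447)) = √3534 = 59.4 m/s

v = 59.4 m/s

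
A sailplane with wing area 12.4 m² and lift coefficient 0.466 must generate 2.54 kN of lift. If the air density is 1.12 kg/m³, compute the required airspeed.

L = ½ρv²S·CL ⇒ v = √(2L/(ρ·S·CL))
v = √(2 × 2540 / (1.12 × 12.4 × 0.466)) = √784.9 = 28 m/s

v = 28 m/s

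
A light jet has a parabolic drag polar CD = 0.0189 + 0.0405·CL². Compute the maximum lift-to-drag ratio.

(L/D)max = 18.1

For CD = CD0 + K·CL², (L/D)max occurs at CL* = √(CD0/K) and equals 1/(2√(K·CD0)).
(L/D)max = 1/(2√(0.0405 × 0.0189)) = 1/(2 × 0.02767) = 18.1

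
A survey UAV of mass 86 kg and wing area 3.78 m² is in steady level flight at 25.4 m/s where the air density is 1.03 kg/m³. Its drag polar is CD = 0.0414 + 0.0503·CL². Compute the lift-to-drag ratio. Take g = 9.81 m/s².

L/D = 10.5

Weight W = mg = 86 × 9.81 = 843.66 N; in level flight L = W.
Dynamic pressure q = 0.5 × 1.03 × 25.4² = 332.3 Pa.
CL = 2W/(ρv²S) = 2×843.66/(1.03×25.4²×3.78) = 0.6717.
CD = 0.0414 + 0.0503 × 0.6717² = 0.0641.
L/D = CL/CD = 0.6717 / 0.0641 = 10.5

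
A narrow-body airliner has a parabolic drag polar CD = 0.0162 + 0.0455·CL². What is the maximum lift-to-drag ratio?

(L/D)max = 18.4

For CD = CD0 + K·CL², (L/D)max occurs at CL* = √(CD0/K) and equals 1/(2√(K·CD0)).
(L/D)max = 1/(2√(0.0455 × 0.0162)) = 1/(2 × 0.02715) = 18.4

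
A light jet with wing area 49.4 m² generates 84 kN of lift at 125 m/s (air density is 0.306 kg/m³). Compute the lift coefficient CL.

CL = 0.711

From L = ½ρv²S·CL, rearranging gives CL = 2L/(ρv²S).
CL = 2 × 84000 / (0.306 × 125² × 49.4) = 0.711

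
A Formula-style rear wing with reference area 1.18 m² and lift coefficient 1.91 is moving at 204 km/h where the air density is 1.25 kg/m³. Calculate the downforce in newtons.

Convert speed: v = 204 km/h ÷ 3.6 = 56.67 m/s.
L = ½ρv²S·CL = ½ × 1.25 × 56.67² × 1.18 × 1.91 = 4520 N

L = 4520 N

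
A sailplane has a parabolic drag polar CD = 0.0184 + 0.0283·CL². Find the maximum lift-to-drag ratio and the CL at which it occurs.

For CD = CD0 + K·CL², (L/D)max occurs at CL* = √(CD0/K) and equals 1/(2√(K·CD0)).
(L/D)max = 1/(2√(0.0283 × 0.0184)) = 1/(2 × 0.02282) = 21.9
CL* = √(0.0184/0.0283) = 0.806

(L/D)max = 21.9, at CL = 0.806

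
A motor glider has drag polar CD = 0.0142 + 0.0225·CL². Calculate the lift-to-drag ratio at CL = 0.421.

L/D = 23.1

CD = 0.0142 + 0.0225 × 0.421² = 0.01819
L/D = CL/CD = 0.421 / 0.01819 = 23.1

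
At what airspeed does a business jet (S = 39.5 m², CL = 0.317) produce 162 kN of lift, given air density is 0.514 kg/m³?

L = ½ρv²S·CL ⇒ v = √(2L/(ρ·S·CL))
v = √(2 × 1.62×10^5 / (0.514 × 39.5 × 0.317)) = √50340 = 224 m/s

v = 224 m/s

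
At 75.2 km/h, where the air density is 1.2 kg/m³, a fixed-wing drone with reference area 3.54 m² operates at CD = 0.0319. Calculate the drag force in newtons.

D = 29.6 N

Convert speed: v = 75.2 km/h ÷ 3.6 = 20.89 m/s.
Dynamic pressure q = ½ρv² = ½ × 1.2 × 20.89² = 261.8 Pa.
D = q·S·CD = 261.8 × 3.54 × 0.0319 = 29.6 N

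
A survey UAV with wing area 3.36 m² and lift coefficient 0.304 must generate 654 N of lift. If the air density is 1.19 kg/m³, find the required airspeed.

L = ½ρv²S·CL ⇒ v = √(2L/(ρ·S·CL))
v = √(2 × 654 / (1.19 × 3.36 × 0.304)) = √1076 = 32.8 m/s

v = 32.8 m/s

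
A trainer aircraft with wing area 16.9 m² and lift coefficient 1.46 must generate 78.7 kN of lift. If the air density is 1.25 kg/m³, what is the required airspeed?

L = ½ρv²S·CL ⇒ v = √(2L/(ρ·S·CL))
v = √(2 × 78700 / (1.25 × 16.9 × 1.46)) = √5103 = 71.4 m/s

v = 71.4 m/s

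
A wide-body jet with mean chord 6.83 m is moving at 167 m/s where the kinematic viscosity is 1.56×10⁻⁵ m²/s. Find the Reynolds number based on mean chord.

Re = 7.31×10^7

Re = v·c/ν = 167 × 6.83 / (1.56×10⁻⁵) = 7.31×10^7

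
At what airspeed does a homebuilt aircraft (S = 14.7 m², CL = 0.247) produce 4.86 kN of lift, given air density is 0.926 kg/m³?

v = 53.8 m/s

L = ½ρv²S·CL ⇒ v = √(2L/(ρ·S·CL))
v = √(2 × 4860 / (0.926 × 14.7 × 0.247)) = √2891 = 53.8 m/s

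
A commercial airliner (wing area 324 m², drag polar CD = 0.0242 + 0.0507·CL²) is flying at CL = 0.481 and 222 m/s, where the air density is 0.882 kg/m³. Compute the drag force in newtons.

D = 2.53×10^5 N

CD = 0.0242 + 0.0507 × 0.481² = 0.03593
D = ½ρv²S·CD = ½ × 0.882 × 222² × 324 × 0.03593 = 2.53×10^5 N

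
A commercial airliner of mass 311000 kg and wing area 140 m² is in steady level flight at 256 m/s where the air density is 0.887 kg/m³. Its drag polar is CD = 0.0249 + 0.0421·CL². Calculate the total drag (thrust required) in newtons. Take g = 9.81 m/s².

D = 1.98×10^5 N

Weight W = mg = 311000 × 9.81 = 3.0509×10^6 N; in level flight L = W.
q = ½ρv² = ½ × 0.887 × 256² = 29070 Pa.
CL = W/(q·S) = 3.0509×10^6 / (29070 × 140) = 0.7498.
CD = 0.0249 + 0.0421 × 0.7498² = 0.04857.
D = q·S·CD = 29070 × 140 × 0.04857 = 1.976×10^5 N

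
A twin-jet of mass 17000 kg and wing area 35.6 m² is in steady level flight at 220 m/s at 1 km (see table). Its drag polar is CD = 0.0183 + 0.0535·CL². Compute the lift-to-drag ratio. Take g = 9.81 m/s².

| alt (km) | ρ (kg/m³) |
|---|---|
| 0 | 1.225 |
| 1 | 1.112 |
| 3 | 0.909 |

L/D = 8.74

At 1 km, from the table: ρ = 1.112 kg/m³.
Weight W = mg = 17000 × 9.81 = 1.6677×10^5 N; in level flight L = W.
Dynamic pressure q = 0.5 × 1.112 × 220² = 26910 Pa.
CL = W/(q·S) = 1.6677×10^5 / (26910 × 35.6) = 0.1741.
CD = 0.0183 + 0.0535 × 0.1741² = 0.01992.
L/D = CL/CD = 0.1741 / 0.01992 = 8.74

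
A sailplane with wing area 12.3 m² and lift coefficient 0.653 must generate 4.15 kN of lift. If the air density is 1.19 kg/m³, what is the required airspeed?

v = 29.5 m/s

L = ½ρv²S·CL ⇒ v = √(2L/(ρ·S·CL))
v = √(2 × 4150 / (1.19 × 12.3 × 0.653)) = √868.4 = 29.5 m/s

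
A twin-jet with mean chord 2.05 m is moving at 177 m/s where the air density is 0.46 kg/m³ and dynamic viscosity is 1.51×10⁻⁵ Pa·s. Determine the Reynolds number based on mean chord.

Re = ρ·v·c/μ = 0.46 × 177 × 2.05 / (1.51×10⁻⁵) = 1.11×10^7

Re = 1.11×10^7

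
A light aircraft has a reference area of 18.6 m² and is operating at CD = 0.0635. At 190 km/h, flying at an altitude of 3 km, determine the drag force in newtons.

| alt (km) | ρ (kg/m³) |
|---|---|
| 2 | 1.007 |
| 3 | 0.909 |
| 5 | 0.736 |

D = 1500 N

At 3 km, from the table: ρ = 0.909 kg/m³.
Convert speed: v = 190 km/h ÷ 3.6 = 52.78 m/s.
D = ½ρv²S·CD = ½ × 0.909 × 52.78² × 18.6 × 0.0635 = 1500 N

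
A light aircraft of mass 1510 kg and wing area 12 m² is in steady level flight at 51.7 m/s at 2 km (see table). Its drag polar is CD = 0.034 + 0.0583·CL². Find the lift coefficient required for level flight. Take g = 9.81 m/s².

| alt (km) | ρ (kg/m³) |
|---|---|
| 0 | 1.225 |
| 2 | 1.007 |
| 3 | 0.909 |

CL = 0.917

At 2 km, from the table: ρ = 1.007 kg/m³.
In steady level flight, lift balances weight: W = mg = 1510 × 9.81 = 14813 N.
Dynamic pressure q = 0.5 × 1.007 × 51.7² = 1346 Pa.
CL = 2W/(ρv²S) = 2×14813/(1.007×51.7²×12) = 0.9172.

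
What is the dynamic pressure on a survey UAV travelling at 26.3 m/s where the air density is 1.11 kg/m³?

q = 384 Pa

q = ½ρv² = ½ × 1.11 × 26.3² = 384 Pa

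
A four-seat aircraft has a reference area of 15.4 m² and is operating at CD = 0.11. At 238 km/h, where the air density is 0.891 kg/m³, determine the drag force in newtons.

D = 3300 N

Convert speed: v = 238 km/h ÷ 3.6 = 66.11 m/s.
D = ½ρv²S·CD = ½ × 0.891 × 66.11² × 15.4 × 0.11 = 3300 N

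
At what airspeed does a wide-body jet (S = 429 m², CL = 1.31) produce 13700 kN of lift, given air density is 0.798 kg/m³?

L = ½ρv²S·CL ⇒ v = √(2L/(ρ·S·CL))
v = √(2 × 1.37×10^7 / (0.798 × 429 × 1.31)) = √61100 = 247 m/s

v = 247 m/s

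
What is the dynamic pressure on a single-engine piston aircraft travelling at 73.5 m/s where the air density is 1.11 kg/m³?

q = ½ρv² = ½ × 1.11 × 73.5² = 3000 Pa

q = 3000 Pa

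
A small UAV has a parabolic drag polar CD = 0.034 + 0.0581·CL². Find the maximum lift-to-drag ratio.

For CD = CD0 + K·CL², (L/D)max occurs at CL* = √(CD0/K) and equals 1/(2√(K·CD0)).
(L/D)max = 1/(2√(0.0581 × 0.034)) = 1/(2 × 0.04445) = 11.2

(L/D)max = 11.2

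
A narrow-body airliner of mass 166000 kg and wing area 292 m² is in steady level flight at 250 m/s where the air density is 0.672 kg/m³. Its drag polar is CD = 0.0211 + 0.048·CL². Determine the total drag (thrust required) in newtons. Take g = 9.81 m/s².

D = 1.5×10^5 N

In steady level flight, lift balances weight: W = mg = 166000 × 9.81 = 1.6285×10^6 N.
Dynamic pressure q = 0.5 × 0.672 × 250² = 21000 Pa.
CL = W/(q·S) = 1.6285×10^6 / (21000 × 292) = 0.2656.
CD = 0.0211 + 0.048 × 0.2656² = 0.02449.
D = q·S·CD = 21000 × 292 × 0.02449 = 1.501×10^5 N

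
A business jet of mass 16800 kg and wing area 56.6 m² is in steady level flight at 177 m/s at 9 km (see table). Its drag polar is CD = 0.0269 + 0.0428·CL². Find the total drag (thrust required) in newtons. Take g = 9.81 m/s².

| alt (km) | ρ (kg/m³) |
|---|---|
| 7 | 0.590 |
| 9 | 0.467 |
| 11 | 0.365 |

At 9 km, from the table: ρ = 0.467 kg/m³.
Level flight ⇒ L = W = m·g = 16800 × 9.81 = 1.6481×10^5 N.
q = ½ρv² = ½ × 0.467 × 177² = 7315 Pa.
CL = 2W/(ρv²S) = 2×1.6481×10^5/(0.467×177²×56.6) = 0.398.
CD = 0.0269 + 0.0428 × 0.398² = 0.03368.
D = q·S·CD = 7315 × 56.6 × 0.03368 = 13950 N

D = 13900 N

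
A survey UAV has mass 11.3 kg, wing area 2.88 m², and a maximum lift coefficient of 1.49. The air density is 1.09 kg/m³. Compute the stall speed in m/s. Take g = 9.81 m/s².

Weight W = mg = 11.3 × 9.81 = 110.9 N.
From L = ½ρV²S·CL,max = W: V_stall = √(2W/(ρSCL,max)) = √(2·110.9/(1.09·2.88·1.49))
V_stall = √47.4 = 6.88 m/s

V_stall = 6.88 m/s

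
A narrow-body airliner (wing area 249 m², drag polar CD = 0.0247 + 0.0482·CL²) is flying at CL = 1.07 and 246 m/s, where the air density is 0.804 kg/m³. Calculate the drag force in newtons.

CD = 0.0247 + 0.0482 × 1.07² = 0.07988
D = ½ρv²S·CD = ½ × 0.804 × 246² × 249 × 0.07988 = 4.84×10^5 N

D = 4.84×10^5 N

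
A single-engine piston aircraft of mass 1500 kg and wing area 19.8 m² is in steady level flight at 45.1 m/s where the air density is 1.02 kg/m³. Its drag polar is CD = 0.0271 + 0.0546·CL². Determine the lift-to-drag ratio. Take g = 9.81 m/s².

L/D = 13

Weight W = mg = 1500 × 9.81 = 14715 N; in level flight L = W.
q = ½ρv² = ½ × 1.02 × 45.1² = 1037 Pa.
Required CL = L/(qS) = 14715/(1037·19.8) = 0.7164.
CD = 0.0271 + 0.0546 × 0.7164² = 0.05512.
L/D = CL/CD = 0.7164 / 0.05512 = 13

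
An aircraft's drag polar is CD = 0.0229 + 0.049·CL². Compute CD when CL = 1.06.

CD = 0.0229 + 0.049 × 1.06² = 0.0229 + 0.05506 = 0.078

CD = 0.078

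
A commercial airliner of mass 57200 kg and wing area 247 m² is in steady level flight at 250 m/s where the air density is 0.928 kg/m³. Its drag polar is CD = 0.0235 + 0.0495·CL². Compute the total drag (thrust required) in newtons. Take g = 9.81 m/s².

In steady level flight, lift balances weight: W = mg = 57200 × 9.81 = 5.6113×10^5 N.
q = ½ρv² = ½ × 0.928 × 250² = 29000 Pa.
CL = W/(q·S) = 5.6113×10^5 / (29000 × 247) = 0.07834.
CD = 0.0235 + 0.0495 × 0.07834² = 0.0238.
D = q·S·CD = 29000 × 247 × 0.0238 = 1.705×10^5 N

D = 1.71×10^5 N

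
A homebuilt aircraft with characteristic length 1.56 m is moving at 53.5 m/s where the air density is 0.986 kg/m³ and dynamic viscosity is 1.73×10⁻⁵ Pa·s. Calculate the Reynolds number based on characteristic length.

Re = 4.76×10^6

Re = ρ·v·c/μ = 0.986 × 53.5 × 1.56 / (1.73×10⁻⁵) = 4.76×10^6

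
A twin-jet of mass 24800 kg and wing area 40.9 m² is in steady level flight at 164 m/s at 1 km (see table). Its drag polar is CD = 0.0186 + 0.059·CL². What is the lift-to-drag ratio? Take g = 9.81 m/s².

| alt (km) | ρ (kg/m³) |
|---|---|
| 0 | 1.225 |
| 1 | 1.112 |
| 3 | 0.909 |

At 1 km, from the table: ρ = 1.112 kg/m³.
Weight W = mg = 24800 × 9.81 = 2.4329×10^5 N; in level flight L = W.
Dynamic pressure q = 0.5 × 1.112 × 164² = 14950 Pa.
Required CL = L/(qS) = 2.4329×10^5/(14950·40.9) = 0.3978.
CD = 0.0186 + 0.059 × 0.3978² = 0.02794.
L/D = CL/CD = 0.3978 / 0.02794 = 14.2

L/D = 14.2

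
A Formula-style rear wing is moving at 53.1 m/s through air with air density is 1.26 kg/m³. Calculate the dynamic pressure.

q = 1780 Pa

q = ½ρv² = ½ × 1.26 × 53.1² = 1780 Pa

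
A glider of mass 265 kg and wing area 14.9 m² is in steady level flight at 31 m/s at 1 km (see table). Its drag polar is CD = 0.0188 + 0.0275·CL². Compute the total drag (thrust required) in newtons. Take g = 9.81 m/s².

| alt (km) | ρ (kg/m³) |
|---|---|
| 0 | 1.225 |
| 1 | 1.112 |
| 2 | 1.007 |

D = 173 N

At 1 km, from the table: ρ = 1.112 kg/m³.
Weight W = mg = 265 × 9.81 = 2599.7 N; in level flight L = W.
Dynamic pressure q = 0.5 × 1.112 × 31² = 534.3 Pa.
CL = W/(q·S) = 2599.7 / (534.3 × 14.9) = 0.3265.
CD = 0.0188 + 0.0275 × 0.3265² = 0.02173.
D = q·S·CD = 534.3 × 14.9 × 0.02173 = 173 N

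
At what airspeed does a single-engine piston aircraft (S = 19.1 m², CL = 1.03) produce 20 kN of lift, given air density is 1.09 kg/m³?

L = ½ρv²S·CL ⇒ v = √(2L/(ρ·S·CL))
v = √(2 × 20000 / (1.09 × 19.1 × 1.03)) = √1865 = 43.2 m/s

v = 43.2 m/s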